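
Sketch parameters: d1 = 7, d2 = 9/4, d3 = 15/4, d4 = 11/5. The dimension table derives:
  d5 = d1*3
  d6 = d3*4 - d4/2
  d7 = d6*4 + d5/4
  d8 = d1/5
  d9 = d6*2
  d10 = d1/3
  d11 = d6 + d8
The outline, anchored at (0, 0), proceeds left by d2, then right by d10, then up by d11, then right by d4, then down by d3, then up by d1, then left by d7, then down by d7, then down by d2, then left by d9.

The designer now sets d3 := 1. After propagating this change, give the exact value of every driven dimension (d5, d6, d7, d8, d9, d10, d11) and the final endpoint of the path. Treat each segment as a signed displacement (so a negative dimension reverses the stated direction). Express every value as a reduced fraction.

Apply edit: d3 := 1
  d5 = d1*3 = 21
  d6 = d3*4 - d4/2 = 29/10
  d7 = d6*4 + d5/4 = 337/20
  d8 = d1/5 = 7/5
  d9 = d6*2 = 29/5
  d10 = d1/3 = 7/3
  d11 = d6 + d8 = 43/10
Walk from origin (0, 0):
  seg 1: left by d2 = 9/4 → (-9/4, 0)
  seg 2: right by d10 = 7/3 → (1/12, 0)
  seg 3: up by d11 = 43/10 → (1/12, 43/10)
  seg 4: right by d4 = 11/5 → (137/60, 43/10)
  seg 5: down by d3 = 1 → (137/60, 33/10)
  seg 6: up by d1 = 7 → (137/60, 103/10)
  seg 7: left by d7 = 337/20 → (-437/30, 103/10)
  seg 8: down by d7 = 337/20 → (-437/30, -131/20)
  seg 9: down by d2 = 9/4 → (-437/30, -44/5)
  seg 10: left by d9 = 29/5 → (-611/30, -44/5)

d5 = 21
d6 = 29/10
d7 = 337/20
d8 = 7/5
d9 = 29/5
d10 = 7/3
d11 = 43/10
endpoint = (-611/30, -44/5)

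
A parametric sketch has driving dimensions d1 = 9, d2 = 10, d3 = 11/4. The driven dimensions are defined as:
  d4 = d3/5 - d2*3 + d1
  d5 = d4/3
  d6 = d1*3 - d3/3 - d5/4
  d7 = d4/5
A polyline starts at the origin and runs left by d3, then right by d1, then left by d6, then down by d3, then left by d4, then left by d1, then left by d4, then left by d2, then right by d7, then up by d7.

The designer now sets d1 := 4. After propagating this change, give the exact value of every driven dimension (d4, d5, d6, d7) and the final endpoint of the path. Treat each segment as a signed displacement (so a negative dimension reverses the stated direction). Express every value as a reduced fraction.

d4 = -509/20
d5 = -509/60
d6 = 3169/240
d7 = -509/100
endpoint = (23827/1200, -196/25)

Apply edit: d1 := 4
  d4 = d3/5 - d2*3 + d1 = -509/20
  d5 = d4/3 = -509/60
  d6 = d1*3 - d3/3 - d5/4 = 3169/240
  d7 = d4/5 = -509/100
Walk from origin (0, 0):
  seg 1: left by d3 = 11/4 → (-11/4, 0)
  seg 2: right by d1 = 4 → (5/4, 0)
  seg 3: left by d6 = 3169/240 → (-2869/240, 0)
  seg 4: down by d3 = 11/4 → (-2869/240, -11/4)
  seg 5: left by d4 = -509/20 → (3239/240, -11/4)
  seg 6: left by d1 = 4 → (2279/240, -11/4)
  seg 7: left by d4 = -509/20 → (8387/240, -11/4)
  seg 8: left by d2 = 10 → (5987/240, -11/4)
  seg 9: right by d7 = -509/100 → (23827/1200, -11/4)
  seg 10: up by d7 = -509/100 → (23827/1200, -196/25)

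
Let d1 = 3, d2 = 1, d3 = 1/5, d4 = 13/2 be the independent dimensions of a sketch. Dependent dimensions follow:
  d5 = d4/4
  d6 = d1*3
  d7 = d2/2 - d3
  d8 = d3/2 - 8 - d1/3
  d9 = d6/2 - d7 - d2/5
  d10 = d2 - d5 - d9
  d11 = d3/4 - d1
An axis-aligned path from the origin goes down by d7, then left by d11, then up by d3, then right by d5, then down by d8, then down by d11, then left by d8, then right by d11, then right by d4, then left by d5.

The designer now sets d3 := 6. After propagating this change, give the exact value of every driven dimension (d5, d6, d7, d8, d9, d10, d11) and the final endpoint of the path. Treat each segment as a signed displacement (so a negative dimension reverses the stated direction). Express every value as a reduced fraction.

Apply edit: d3 := 6
  d5 = d4/4 = 13/8
  d6 = d1*3 = 9
  d7 = d2/2 - d3 = -11/2
  d8 = d3/2 - 8 - d1/3 = -6
  d9 = d6/2 - d7 - d2/5 = 49/5
  d10 = d2 - d5 - d9 = -417/40
  d11 = d3/4 - d1 = -3/2
Walk from origin (0, 0):
  seg 1: down by d7 = -11/2 → (0, 11/2)
  seg 2: left by d11 = -3/2 → (3/2, 11/2)
  seg 3: up by d3 = 6 → (3/2, 23/2)
  seg 4: right by d5 = 13/8 → (25/8, 23/2)
  seg 5: down by d8 = -6 → (25/8, 35/2)
  seg 6: down by d11 = -3/2 → (25/8, 19)
  seg 7: left by d8 = -6 → (73/8, 19)
  seg 8: right by d11 = -3/2 → (61/8, 19)
  seg 9: right by d4 = 13/2 → (113/8, 19)
  seg 10: left by d5 = 13/8 → (25/2, 19)

d5 = 13/8
d6 = 9
d7 = -11/2
d8 = -6
d9 = 49/5
d10 = -417/40
d11 = -3/2
endpoint = (25/2, 19)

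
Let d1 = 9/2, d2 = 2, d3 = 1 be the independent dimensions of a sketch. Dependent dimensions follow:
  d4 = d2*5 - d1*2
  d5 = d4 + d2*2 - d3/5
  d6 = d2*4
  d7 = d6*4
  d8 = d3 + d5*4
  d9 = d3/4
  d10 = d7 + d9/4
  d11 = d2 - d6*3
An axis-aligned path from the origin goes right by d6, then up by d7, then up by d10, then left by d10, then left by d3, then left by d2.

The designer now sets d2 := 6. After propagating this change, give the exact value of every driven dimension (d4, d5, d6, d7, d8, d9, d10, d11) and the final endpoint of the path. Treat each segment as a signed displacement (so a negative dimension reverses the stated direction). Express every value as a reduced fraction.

d4 = 21
d5 = 164/5
d6 = 24
d7 = 96
d8 = 661/5
d9 = 1/4
d10 = 1537/16
d11 = -66
endpoint = (-1265/16, 3073/16)

Apply edit: d2 := 6
  d4 = d2*5 - d1*2 = 21
  d5 = d4 + d2*2 - d3/5 = 164/5
  d6 = d2*4 = 24
  d7 = d6*4 = 96
  d8 = d3 + d5*4 = 661/5
  d9 = d3/4 = 1/4
  d10 = d7 + d9/4 = 1537/16
  d11 = d2 - d6*3 = -66
Walk from origin (0, 0):
  seg 1: right by d6 = 24 → (24, 0)
  seg 2: up by d7 = 96 → (24, 96)
  seg 3: up by d10 = 1537/16 → (24, 3073/16)
  seg 4: left by d10 = 1537/16 → (-1153/16, 3073/16)
  seg 5: left by d3 = 1 → (-1169/16, 3073/16)
  seg 6: left by d2 = 6 → (-1265/16, 3073/16)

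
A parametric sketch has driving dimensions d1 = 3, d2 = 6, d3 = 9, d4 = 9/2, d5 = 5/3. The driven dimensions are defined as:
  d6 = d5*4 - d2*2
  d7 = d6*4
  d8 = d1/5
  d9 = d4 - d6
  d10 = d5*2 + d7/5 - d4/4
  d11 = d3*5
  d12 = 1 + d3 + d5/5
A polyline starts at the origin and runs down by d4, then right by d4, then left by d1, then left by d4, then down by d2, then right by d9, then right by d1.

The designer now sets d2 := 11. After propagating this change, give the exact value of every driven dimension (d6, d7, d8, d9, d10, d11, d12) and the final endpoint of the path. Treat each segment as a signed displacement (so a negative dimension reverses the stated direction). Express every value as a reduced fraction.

Apply edit: d2 := 11
  d6 = d5*4 - d2*2 = -46/3
  d7 = d6*4 = -184/3
  d8 = d1/5 = 3/5
  d9 = d4 - d6 = 119/6
  d10 = d5*2 + d7/5 - d4/4 = -1207/120
  d11 = d3*5 = 45
  d12 = 1 + d3 + d5/5 = 31/3
Walk from origin (0, 0):
  seg 1: down by d4 = 9/2 → (0, -9/2)
  seg 2: right by d4 = 9/2 → (9/2, -9/2)
  seg 3: left by d1 = 3 → (3/2, -9/2)
  seg 4: left by d4 = 9/2 → (-3, -9/2)
  seg 5: down by d2 = 11 → (-3, -31/2)
  seg 6: right by d9 = 119/6 → (101/6, -31/2)
  seg 7: right by d1 = 3 → (119/6, -31/2)

d6 = -46/3
d7 = -184/3
d8 = 3/5
d9 = 119/6
d10 = -1207/120
d11 = 45
d12 = 31/3
endpoint = (119/6, -31/2)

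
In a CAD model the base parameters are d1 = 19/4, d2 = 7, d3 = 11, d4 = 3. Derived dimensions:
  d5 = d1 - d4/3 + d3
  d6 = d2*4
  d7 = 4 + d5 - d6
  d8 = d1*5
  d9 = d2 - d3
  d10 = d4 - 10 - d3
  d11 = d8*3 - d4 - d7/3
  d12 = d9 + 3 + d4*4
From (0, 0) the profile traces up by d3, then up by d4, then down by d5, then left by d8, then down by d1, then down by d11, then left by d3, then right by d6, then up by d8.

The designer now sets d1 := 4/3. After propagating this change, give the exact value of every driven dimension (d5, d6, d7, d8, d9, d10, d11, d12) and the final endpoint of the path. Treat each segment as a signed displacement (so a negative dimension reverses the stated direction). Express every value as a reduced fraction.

Apply edit: d1 := 4/3
  d5 = d1 - d4/3 + d3 = 34/3
  d6 = d2*4 = 28
  d7 = 4 + d5 - d6 = -38/3
  d8 = d1*5 = 20/3
  d9 = d2 - d3 = -4
  d10 = d4 - 10 - d3 = -18
  d11 = d8*3 - d4 - d7/3 = 191/9
  d12 = d9 + 3 + d4*4 = 11
Walk from origin (0, 0):
  seg 1: up by d3 = 11 → (0, 11)
  seg 2: up by d4 = 3 → (0, 14)
  seg 3: down by d5 = 34/3 → (0, 8/3)
  seg 4: left by d8 = 20/3 → (-20/3, 8/3)
  seg 5: down by d1 = 4/3 → (-20/3, 4/3)
  seg 6: down by d11 = 191/9 → (-20/3, -179/9)
  seg 7: left by d3 = 11 → (-53/3, -179/9)
  seg 8: right by d6 = 28 → (31/3, -179/9)
  seg 9: up by d8 = 20/3 → (31/3, -119/9)

d5 = 34/3
d6 = 28
d7 = -38/3
d8 = 20/3
d9 = -4
d10 = -18
d11 = 191/9
d12 = 11
endpoint = (31/3, -119/9)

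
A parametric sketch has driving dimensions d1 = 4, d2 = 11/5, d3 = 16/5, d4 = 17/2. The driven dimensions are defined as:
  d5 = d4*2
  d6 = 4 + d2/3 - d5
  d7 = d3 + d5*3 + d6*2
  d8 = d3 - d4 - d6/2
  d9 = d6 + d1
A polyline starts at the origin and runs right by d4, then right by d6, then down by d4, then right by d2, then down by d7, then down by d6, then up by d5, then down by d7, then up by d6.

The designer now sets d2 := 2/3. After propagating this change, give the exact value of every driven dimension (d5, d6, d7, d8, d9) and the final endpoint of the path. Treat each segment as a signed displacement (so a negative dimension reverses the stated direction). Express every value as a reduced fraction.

d5 = 17
d6 = -115/9
d7 = 1289/45
d8 = 49/45
d9 = -79/9
endpoint = (-65/18, -4391/90)

Apply edit: d2 := 2/3
  d5 = d4*2 = 17
  d6 = 4 + d2/3 - d5 = -115/9
  d7 = d3 + d5*3 + d6*2 = 1289/45
  d8 = d3 - d4 - d6/2 = 49/45
  d9 = d6 + d1 = -79/9
Walk from origin (0, 0):
  seg 1: right by d4 = 17/2 → (17/2, 0)
  seg 2: right by d6 = -115/9 → (-77/18, 0)
  seg 3: down by d4 = 17/2 → (-77/18, -17/2)
  seg 4: right by d2 = 2/3 → (-65/18, -17/2)
  seg 5: down by d7 = 1289/45 → (-65/18, -3343/90)
  seg 6: down by d6 = -115/9 → (-65/18, -731/30)
  seg 7: up by d5 = 17 → (-65/18, -221/30)
  seg 8: down by d7 = 1289/45 → (-65/18, -3241/90)
  seg 9: up by d6 = -115/9 → (-65/18, -4391/90)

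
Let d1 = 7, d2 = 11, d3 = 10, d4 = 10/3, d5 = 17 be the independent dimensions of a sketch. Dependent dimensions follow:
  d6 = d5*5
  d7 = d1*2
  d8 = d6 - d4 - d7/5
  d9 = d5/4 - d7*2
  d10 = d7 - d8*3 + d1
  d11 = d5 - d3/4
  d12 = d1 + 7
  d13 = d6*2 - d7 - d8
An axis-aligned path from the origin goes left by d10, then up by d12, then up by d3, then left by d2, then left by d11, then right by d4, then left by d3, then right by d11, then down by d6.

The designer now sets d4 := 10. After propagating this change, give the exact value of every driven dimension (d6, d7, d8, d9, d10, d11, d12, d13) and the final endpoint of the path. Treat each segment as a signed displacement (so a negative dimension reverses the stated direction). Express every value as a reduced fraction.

d6 = 85
d7 = 14
d8 = 361/5
d9 = -95/4
d10 = -978/5
d11 = 29/2
d12 = 14
d13 = 419/5
endpoint = (923/5, -61)

Apply edit: d4 := 10
  d6 = d5*5 = 85
  d7 = d1*2 = 14
  d8 = d6 - d4 - d7/5 = 361/5
  d9 = d5/4 - d7*2 = -95/4
  d10 = d7 - d8*3 + d1 = -978/5
  d11 = d5 - d3/4 = 29/2
  d12 = d1 + 7 = 14
  d13 = d6*2 - d7 - d8 = 419/5
Walk from origin (0, 0):
  seg 1: left by d10 = -978/5 → (978/5, 0)
  seg 2: up by d12 = 14 → (978/5, 14)
  seg 3: up by d3 = 10 → (978/5, 24)
  seg 4: left by d2 = 11 → (923/5, 24)
  seg 5: left by d11 = 29/2 → (1701/10, 24)
  seg 6: right by d4 = 10 → (1801/10, 24)
  seg 7: left by d3 = 10 → (1701/10, 24)
  seg 8: right by d11 = 29/2 → (923/5, 24)
  seg 9: down by d6 = 85 → (923/5, -61)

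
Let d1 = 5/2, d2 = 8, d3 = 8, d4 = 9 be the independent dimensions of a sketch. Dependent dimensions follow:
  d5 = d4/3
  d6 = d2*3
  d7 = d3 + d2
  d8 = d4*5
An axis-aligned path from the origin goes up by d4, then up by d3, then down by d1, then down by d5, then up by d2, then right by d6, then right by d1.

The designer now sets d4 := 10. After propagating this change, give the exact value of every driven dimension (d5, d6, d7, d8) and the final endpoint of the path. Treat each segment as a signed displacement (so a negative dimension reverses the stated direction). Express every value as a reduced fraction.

d5 = 10/3
d6 = 24
d7 = 16
d8 = 50
endpoint = (53/2, 121/6)

Apply edit: d4 := 10
  d5 = d4/3 = 10/3
  d6 = d2*3 = 24
  d7 = d3 + d2 = 16
  d8 = d4*5 = 50
Walk from origin (0, 0):
  seg 1: up by d4 = 10 → (0, 10)
  seg 2: up by d3 = 8 → (0, 18)
  seg 3: down by d1 = 5/2 → (0, 31/2)
  seg 4: down by d5 = 10/3 → (0, 73/6)
  seg 5: up by d2 = 8 → (0, 121/6)
  seg 6: right by d6 = 24 → (24, 121/6)
  seg 7: right by d1 = 5/2 → (53/2, 121/6)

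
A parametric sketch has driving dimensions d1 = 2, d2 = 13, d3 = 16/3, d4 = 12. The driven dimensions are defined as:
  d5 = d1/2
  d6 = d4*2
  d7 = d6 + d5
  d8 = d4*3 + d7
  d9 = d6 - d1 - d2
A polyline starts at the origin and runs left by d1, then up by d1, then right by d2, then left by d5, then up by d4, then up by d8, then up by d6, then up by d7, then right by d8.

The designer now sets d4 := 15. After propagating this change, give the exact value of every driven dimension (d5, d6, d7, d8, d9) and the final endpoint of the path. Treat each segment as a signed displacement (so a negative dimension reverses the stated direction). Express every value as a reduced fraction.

Apply edit: d4 := 15
  d5 = d1/2 = 1
  d6 = d4*2 = 30
  d7 = d6 + d5 = 31
  d8 = d4*3 + d7 = 76
  d9 = d6 - d1 - d2 = 15
Walk from origin (0, 0):
  seg 1: left by d1 = 2 → (-2, 0)
  seg 2: up by d1 = 2 → (-2, 2)
  seg 3: right by d2 = 13 → (11, 2)
  seg 4: left by d5 = 1 → (10, 2)
  seg 5: up by d4 = 15 → (10, 17)
  seg 6: up by d8 = 76 → (10, 93)
  seg 7: up by d6 = 30 → (10, 123)
  seg 8: up by d7 = 31 → (10, 154)
  seg 9: right by d8 = 76 → (86, 154)

d5 = 1
d6 = 30
d7 = 31
d8 = 76
d9 = 15
endpoint = (86, 154)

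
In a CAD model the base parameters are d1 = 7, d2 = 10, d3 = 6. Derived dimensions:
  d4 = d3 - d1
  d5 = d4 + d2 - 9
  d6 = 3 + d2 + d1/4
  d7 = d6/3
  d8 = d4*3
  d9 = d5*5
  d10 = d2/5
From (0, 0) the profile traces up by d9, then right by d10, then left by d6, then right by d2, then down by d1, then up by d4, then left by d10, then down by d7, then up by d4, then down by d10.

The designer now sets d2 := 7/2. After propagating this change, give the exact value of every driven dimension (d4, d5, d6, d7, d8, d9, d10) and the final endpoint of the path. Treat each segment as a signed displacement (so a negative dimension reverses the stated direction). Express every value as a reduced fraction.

Apply edit: d2 := 7/2
  d4 = d3 - d1 = -1
  d5 = d4 + d2 - 9 = -13/2
  d6 = 3 + d2 + d1/4 = 33/4
  d7 = d6/3 = 11/4
  d8 = d4*3 = -3
  d9 = d5*5 = -65/2
  d10 = d2/5 = 7/10
Walk from origin (0, 0):
  seg 1: up by d9 = -65/2 → (0, -65/2)
  seg 2: right by d10 = 7/10 → (7/10, -65/2)
  seg 3: left by d6 = 33/4 → (-151/20, -65/2)
  seg 4: right by d2 = 7/2 → (-81/20, -65/2)
  seg 5: down by d1 = 7 → (-81/20, -79/2)
  seg 6: up by d4 = -1 → (-81/20, -81/2)
  seg 7: left by d10 = 7/10 → (-19/4, -81/2)
  seg 8: down by d7 = 11/4 → (-19/4, -173/4)
  seg 9: up by d4 = -1 → (-19/4, -177/4)
  seg 10: down by d10 = 7/10 → (-19/4, -899/20)

d4 = -1
d5 = -13/2
d6 = 33/4
d7 = 11/4
d8 = -3
d9 = -65/2
d10 = 7/10
endpoint = (-19/4, -899/20)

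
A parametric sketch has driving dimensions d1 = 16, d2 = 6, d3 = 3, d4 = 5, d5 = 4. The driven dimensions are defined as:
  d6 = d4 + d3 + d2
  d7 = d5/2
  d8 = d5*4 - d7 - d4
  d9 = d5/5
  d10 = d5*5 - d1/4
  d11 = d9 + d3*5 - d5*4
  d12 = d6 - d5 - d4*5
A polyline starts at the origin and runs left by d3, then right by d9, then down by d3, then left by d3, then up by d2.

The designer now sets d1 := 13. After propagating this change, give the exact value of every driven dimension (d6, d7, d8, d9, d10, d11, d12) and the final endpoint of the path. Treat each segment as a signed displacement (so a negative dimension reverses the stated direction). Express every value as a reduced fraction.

d6 = 14
d7 = 2
d8 = 9
d9 = 4/5
d10 = 67/4
d11 = -1/5
d12 = -15
endpoint = (-26/5, 3)

Apply edit: d1 := 13
  d6 = d4 + d3 + d2 = 14
  d7 = d5/2 = 2
  d8 = d5*4 - d7 - d4 = 9
  d9 = d5/5 = 4/5
  d10 = d5*5 - d1/4 = 67/4
  d11 = d9 + d3*5 - d5*4 = -1/5
  d12 = d6 - d5 - d4*5 = -15
Walk from origin (0, 0):
  seg 1: left by d3 = 3 → (-3, 0)
  seg 2: right by d9 = 4/5 → (-11/5, 0)
  seg 3: down by d3 = 3 → (-11/5, -3)
  seg 4: left by d3 = 3 → (-26/5, -3)
  seg 5: up by d2 = 6 → (-26/5, 3)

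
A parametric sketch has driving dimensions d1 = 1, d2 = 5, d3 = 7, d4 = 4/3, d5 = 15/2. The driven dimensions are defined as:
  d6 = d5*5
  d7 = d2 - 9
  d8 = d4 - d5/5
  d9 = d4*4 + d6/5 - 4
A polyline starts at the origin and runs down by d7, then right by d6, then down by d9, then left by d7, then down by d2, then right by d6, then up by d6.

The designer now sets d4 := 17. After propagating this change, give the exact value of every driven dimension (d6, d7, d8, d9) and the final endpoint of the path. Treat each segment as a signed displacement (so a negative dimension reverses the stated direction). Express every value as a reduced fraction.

d6 = 75/2
d7 = -4
d8 = 31/2
d9 = 143/2
endpoint = (79, -35)

Apply edit: d4 := 17
  d6 = d5*5 = 75/2
  d7 = d2 - 9 = -4
  d8 = d4 - d5/5 = 31/2
  d9 = d4*4 + d6/5 - 4 = 143/2
Walk from origin (0, 0):
  seg 1: down by d7 = -4 → (0, 4)
  seg 2: right by d6 = 75/2 → (75/2, 4)
  seg 3: down by d9 = 143/2 → (75/2, -135/2)
  seg 4: left by d7 = -4 → (83/2, -135/2)
  seg 5: down by d2 = 5 → (83/2, -145/2)
  seg 6: right by d6 = 75/2 → (79, -145/2)
  seg 7: up by d6 = 75/2 → (79, -35)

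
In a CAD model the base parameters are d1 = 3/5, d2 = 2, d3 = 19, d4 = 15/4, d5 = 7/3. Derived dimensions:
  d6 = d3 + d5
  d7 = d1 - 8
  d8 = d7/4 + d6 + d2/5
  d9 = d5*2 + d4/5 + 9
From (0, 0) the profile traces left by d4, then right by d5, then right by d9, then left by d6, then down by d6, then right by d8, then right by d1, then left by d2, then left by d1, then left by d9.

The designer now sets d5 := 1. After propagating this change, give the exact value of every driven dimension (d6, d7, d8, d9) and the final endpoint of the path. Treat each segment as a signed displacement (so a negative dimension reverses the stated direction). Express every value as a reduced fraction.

d6 = 20
d7 = -37/5
d8 = 371/20
d9 = 47/4
endpoint = (-31/5, -20)

Apply edit: d5 := 1
  d6 = d3 + d5 = 20
  d7 = d1 - 8 = -37/5
  d8 = d7/4 + d6 + d2/5 = 371/20
  d9 = d5*2 + d4/5 + 9 = 47/4
Walk from origin (0, 0):
  seg 1: left by d4 = 15/4 → (-15/4, 0)
  seg 2: right by d5 = 1 → (-11/4, 0)
  seg 3: right by d9 = 47/4 → (9, 0)
  seg 4: left by d6 = 20 → (-11, 0)
  seg 5: down by d6 = 20 → (-11, -20)
  seg 6: right by d8 = 371/20 → (151/20, -20)
  seg 7: right by d1 = 3/5 → (163/20, -20)
  seg 8: left by d2 = 2 → (123/20, -20)
  seg 9: left by d1 = 3/5 → (111/20, -20)
  seg 10: left by d9 = 47/4 → (-31/5, -20)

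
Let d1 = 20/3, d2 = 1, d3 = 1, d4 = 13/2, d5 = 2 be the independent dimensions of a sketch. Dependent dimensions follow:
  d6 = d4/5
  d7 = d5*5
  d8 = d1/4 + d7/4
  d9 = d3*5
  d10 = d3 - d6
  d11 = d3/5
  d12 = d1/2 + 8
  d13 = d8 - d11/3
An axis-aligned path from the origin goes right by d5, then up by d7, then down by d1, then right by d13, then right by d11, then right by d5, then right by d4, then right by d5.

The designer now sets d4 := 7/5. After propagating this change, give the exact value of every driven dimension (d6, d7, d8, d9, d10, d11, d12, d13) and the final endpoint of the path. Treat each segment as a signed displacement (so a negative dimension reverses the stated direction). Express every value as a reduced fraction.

Apply edit: d4 := 7/5
  d6 = d4/5 = 7/25
  d7 = d5*5 = 10
  d8 = d1/4 + d7/4 = 25/6
  d9 = d3*5 = 5
  d10 = d3 - d6 = 18/25
  d11 = d3/5 = 1/5
  d12 = d1/2 + 8 = 34/3
  d13 = d8 - d11/3 = 41/10
Walk from origin (0, 0):
  seg 1: right by d5 = 2 → (2, 0)
  seg 2: up by d7 = 10 → (2, 10)
  seg 3: down by d1 = 20/3 → (2, 10/3)
  seg 4: right by d13 = 41/10 → (61/10, 10/3)
  seg 5: right by d11 = 1/5 → (63/10, 10/3)
  seg 6: right by d5 = 2 → (83/10, 10/3)
  seg 7: right by d4 = 7/5 → (97/10, 10/3)
  seg 8: right by d5 = 2 → (117/10, 10/3)

d6 = 7/25
d7 = 10
d8 = 25/6
d9 = 5
d10 = 18/25
d11 = 1/5
d12 = 34/3
d13 = 41/10
endpoint = (117/10, 10/3)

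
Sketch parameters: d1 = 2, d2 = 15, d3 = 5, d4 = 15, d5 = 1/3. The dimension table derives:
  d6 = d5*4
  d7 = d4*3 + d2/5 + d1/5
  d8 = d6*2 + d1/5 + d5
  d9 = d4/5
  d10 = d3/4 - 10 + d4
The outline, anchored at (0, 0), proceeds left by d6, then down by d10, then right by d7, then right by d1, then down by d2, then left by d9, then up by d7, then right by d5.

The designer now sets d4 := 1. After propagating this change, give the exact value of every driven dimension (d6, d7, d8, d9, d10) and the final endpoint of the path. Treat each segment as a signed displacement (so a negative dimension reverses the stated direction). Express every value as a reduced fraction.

Apply edit: d4 := 1
  d6 = d5*4 = 4/3
  d7 = d4*3 + d2/5 + d1/5 = 32/5
  d8 = d6*2 + d1/5 + d5 = 17/5
  d9 = d4/5 = 1/5
  d10 = d3/4 - 10 + d4 = -31/4
Walk from origin (0, 0):
  seg 1: left by d6 = 4/3 → (-4/3, 0)
  seg 2: down by d10 = -31/4 → (-4/3, 31/4)
  seg 3: right by d7 = 32/5 → (76/15, 31/4)
  seg 4: right by d1 = 2 → (106/15, 31/4)
  seg 5: down by d2 = 15 → (106/15, -29/4)
  seg 6: left by d9 = 1/5 → (103/15, -29/4)
  seg 7: up by d7 = 32/5 → (103/15, -17/20)
  seg 8: right by d5 = 1/3 → (36/5, -17/20)

d6 = 4/3
d7 = 32/5
d8 = 17/5
d9 = 1/5
d10 = -31/4
endpoint = (36/5, -17/20)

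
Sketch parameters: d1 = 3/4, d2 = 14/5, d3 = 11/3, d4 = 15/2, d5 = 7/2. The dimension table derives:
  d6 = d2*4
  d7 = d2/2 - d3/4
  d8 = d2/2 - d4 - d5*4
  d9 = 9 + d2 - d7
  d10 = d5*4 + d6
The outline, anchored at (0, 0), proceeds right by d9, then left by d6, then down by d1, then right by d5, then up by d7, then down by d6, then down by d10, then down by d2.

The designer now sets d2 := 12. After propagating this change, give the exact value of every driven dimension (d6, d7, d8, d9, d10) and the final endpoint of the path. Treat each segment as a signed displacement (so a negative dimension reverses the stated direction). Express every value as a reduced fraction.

d6 = 48
d7 = 61/12
d8 = -31/2
d9 = 191/12
d10 = 62
endpoint = (-343/12, -353/3)

Apply edit: d2 := 12
  d6 = d2*4 = 48
  d7 = d2/2 - d3/4 = 61/12
  d8 = d2/2 - d4 - d5*4 = -31/2
  d9 = 9 + d2 - d7 = 191/12
  d10 = d5*4 + d6 = 62
Walk from origin (0, 0):
  seg 1: right by d9 = 191/12 → (191/12, 0)
  seg 2: left by d6 = 48 → (-385/12, 0)
  seg 3: down by d1 = 3/4 → (-385/12, -3/4)
  seg 4: right by d5 = 7/2 → (-343/12, -3/4)
  seg 5: up by d7 = 61/12 → (-343/12, 13/3)
  seg 6: down by d6 = 48 → (-343/12, -131/3)
  seg 7: down by d10 = 62 → (-343/12, -317/3)
  seg 8: down by d2 = 12 → (-343/12, -353/3)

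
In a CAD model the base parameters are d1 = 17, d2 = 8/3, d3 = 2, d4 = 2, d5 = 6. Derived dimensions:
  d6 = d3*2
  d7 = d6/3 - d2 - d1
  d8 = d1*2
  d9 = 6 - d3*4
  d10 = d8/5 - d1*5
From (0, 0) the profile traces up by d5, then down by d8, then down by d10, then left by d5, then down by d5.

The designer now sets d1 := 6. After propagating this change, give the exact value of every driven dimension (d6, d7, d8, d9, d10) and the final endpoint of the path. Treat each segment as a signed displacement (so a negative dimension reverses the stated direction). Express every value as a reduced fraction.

d6 = 4
d7 = -22/3
d8 = 12
d9 = -2
d10 = -138/5
endpoint = (-6, 78/5)

Apply edit: d1 := 6
  d6 = d3*2 = 4
  d7 = d6/3 - d2 - d1 = -22/3
  d8 = d1*2 = 12
  d9 = 6 - d3*4 = -2
  d10 = d8/5 - d1*5 = -138/5
Walk from origin (0, 0):
  seg 1: up by d5 = 6 → (0, 6)
  seg 2: down by d8 = 12 → (0, -6)
  seg 3: down by d10 = -138/5 → (0, 108/5)
  seg 4: left by d5 = 6 → (-6, 108/5)
  seg 5: down by d5 = 6 → (-6, 78/5)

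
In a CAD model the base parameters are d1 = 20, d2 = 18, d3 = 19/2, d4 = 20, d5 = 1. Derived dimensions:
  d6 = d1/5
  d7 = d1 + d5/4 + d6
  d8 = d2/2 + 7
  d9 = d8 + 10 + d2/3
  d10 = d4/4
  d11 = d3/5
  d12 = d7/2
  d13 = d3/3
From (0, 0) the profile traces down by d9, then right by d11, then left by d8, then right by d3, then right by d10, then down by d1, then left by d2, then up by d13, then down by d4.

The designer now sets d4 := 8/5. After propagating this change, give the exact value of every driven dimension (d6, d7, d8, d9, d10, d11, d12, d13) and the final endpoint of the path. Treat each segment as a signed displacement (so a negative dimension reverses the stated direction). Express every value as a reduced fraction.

Apply edit: d4 := 8/5
  d6 = d1/5 = 4
  d7 = d1 + d5/4 + d6 = 97/4
  d8 = d2/2 + 7 = 16
  d9 = d8 + 10 + d2/3 = 32
  d10 = d4/4 = 2/5
  d11 = d3/5 = 19/10
  d12 = d7/2 = 97/8
  d13 = d3/3 = 19/6
Walk from origin (0, 0):
  seg 1: down by d9 = 32 → (0, -32)
  seg 2: right by d11 = 19/10 → (19/10, -32)
  seg 3: left by d8 = 16 → (-141/10, -32)
  seg 4: right by d3 = 19/2 → (-23/5, -32)
  seg 5: right by d10 = 2/5 → (-21/5, -32)
  seg 6: down by d1 = 20 → (-21/5, -52)
  seg 7: left by d2 = 18 → (-111/5, -52)
  seg 8: up by d13 = 19/6 → (-111/5, -293/6)
  seg 9: down by d4 = 8/5 → (-111/5, -1513/30)

d6 = 4
d7 = 97/4
d8 = 16
d9 = 32
d10 = 2/5
d11 = 19/10
d12 = 97/8
d13 = 19/6
endpoint = (-111/5, -1513/30)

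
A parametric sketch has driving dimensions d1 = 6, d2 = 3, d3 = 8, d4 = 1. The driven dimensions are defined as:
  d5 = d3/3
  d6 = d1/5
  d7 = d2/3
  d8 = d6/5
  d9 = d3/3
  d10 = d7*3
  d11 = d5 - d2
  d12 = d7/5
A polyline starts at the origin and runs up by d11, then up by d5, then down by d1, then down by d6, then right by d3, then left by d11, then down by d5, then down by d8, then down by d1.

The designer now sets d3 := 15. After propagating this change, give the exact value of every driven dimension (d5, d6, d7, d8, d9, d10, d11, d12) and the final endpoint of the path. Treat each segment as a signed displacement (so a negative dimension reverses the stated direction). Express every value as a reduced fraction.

d5 = 5
d6 = 6/5
d7 = 1
d8 = 6/25
d9 = 5
d10 = 3
d11 = 2
d12 = 1/5
endpoint = (13, -286/25)

Apply edit: d3 := 15
  d5 = d3/3 = 5
  d6 = d1/5 = 6/5
  d7 = d2/3 = 1
  d8 = d6/5 = 6/25
  d9 = d3/3 = 5
  d10 = d7*3 = 3
  d11 = d5 - d2 = 2
  d12 = d7/5 = 1/5
Walk from origin (0, 0):
  seg 1: up by d11 = 2 → (0, 2)
  seg 2: up by d5 = 5 → (0, 7)
  seg 3: down by d1 = 6 → (0, 1)
  seg 4: down by d6 = 6/5 → (0, -1/5)
  seg 5: right by d3 = 15 → (15, -1/5)
  seg 6: left by d11 = 2 → (13, -1/5)
  seg 7: down by d5 = 5 → (13, -26/5)
  seg 8: down by d8 = 6/25 → (13, -136/25)
  seg 9: down by d1 = 6 → (13, -286/25)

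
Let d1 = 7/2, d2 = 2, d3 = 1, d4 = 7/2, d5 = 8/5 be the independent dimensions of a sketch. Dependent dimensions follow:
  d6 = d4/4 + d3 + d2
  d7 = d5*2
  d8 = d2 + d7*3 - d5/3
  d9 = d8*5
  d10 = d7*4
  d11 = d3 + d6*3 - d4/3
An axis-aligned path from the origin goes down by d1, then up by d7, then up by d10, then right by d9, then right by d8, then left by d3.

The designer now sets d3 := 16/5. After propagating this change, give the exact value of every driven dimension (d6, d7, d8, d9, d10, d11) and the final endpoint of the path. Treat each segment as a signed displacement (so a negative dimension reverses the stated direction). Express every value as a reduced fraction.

Apply edit: d3 := 16/5
  d6 = d4/4 + d3 + d2 = 243/40
  d7 = d5*2 = 16/5
  d8 = d2 + d7*3 - d5/3 = 166/15
  d9 = d8*5 = 166/3
  d10 = d7*4 = 64/5
  d11 = d3 + d6*3 - d4/3 = 2431/120
Walk from origin (0, 0):
  seg 1: down by d1 = 7/2 → (0, -7/2)
  seg 2: up by d7 = 16/5 → (0, -3/10)
  seg 3: up by d10 = 64/5 → (0, 25/2)
  seg 4: right by d9 = 166/3 → (166/3, 25/2)
  seg 5: right by d8 = 166/15 → (332/5, 25/2)
  seg 6: left by d3 = 16/5 → (316/5, 25/2)

d6 = 243/40
d7 = 16/5
d8 = 166/15
d9 = 166/3
d10 = 64/5
d11 = 2431/120
endpoint = (316/5, 25/2)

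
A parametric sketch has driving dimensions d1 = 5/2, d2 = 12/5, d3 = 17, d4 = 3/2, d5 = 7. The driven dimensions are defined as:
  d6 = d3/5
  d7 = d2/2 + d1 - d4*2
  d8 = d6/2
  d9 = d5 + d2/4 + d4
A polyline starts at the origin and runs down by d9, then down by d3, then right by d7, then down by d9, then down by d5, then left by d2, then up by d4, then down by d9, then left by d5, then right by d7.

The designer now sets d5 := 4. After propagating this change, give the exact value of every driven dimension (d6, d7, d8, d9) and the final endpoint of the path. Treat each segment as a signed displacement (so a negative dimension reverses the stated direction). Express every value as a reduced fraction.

Apply edit: d5 := 4
  d6 = d3/5 = 17/5
  d7 = d2/2 + d1 - d4*2 = 7/10
  d8 = d6/2 = 17/10
  d9 = d5 + d2/4 + d4 = 61/10
Walk from origin (0, 0):
  seg 1: down by d9 = 61/10 → (0, -61/10)
  seg 2: down by d3 = 17 → (0, -231/10)
  seg 3: right by d7 = 7/10 → (7/10, -231/10)
  seg 4: down by d9 = 61/10 → (7/10, -146/5)
  seg 5: down by d5 = 4 → (7/10, -166/5)
  seg 6: left by d2 = 12/5 → (-17/10, -166/5)
  seg 7: up by d4 = 3/2 → (-17/10, -317/10)
  seg 8: down by d9 = 61/10 → (-17/10, -189/5)
  seg 9: left by d5 = 4 → (-57/10, -189/5)
  seg 10: right by d7 = 7/10 → (-5, -189/5)

d6 = 17/5
d7 = 7/10
d8 = 17/10
d9 = 61/10
endpoint = (-5, -189/5)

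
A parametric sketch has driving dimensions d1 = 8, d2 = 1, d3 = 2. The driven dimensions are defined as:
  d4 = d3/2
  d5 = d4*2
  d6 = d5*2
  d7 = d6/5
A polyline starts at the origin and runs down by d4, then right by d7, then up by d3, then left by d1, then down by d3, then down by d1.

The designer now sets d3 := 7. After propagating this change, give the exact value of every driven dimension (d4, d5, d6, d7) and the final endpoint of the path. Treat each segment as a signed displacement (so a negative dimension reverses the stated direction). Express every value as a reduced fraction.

d4 = 7/2
d5 = 7
d6 = 14
d7 = 14/5
endpoint = (-26/5, -23/2)

Apply edit: d3 := 7
  d4 = d3/2 = 7/2
  d5 = d4*2 = 7
  d6 = d5*2 = 14
  d7 = d6/5 = 14/5
Walk from origin (0, 0):
  seg 1: down by d4 = 7/2 → (0, -7/2)
  seg 2: right by d7 = 14/5 → (14/5, -7/2)
  seg 3: up by d3 = 7 → (14/5, 7/2)
  seg 4: left by d1 = 8 → (-26/5, 7/2)
  seg 5: down by d3 = 7 → (-26/5, -7/2)
  seg 6: down by d1 = 8 → (-26/5, -23/2)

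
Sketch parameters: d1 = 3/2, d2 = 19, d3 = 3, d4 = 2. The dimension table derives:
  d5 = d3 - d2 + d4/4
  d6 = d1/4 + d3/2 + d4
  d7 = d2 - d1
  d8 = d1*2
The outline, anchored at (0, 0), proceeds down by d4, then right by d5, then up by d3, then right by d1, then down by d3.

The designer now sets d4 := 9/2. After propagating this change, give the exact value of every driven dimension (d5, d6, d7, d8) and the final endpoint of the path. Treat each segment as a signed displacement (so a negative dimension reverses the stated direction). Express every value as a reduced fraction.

Apply edit: d4 := 9/2
  d5 = d3 - d2 + d4/4 = -119/8
  d6 = d1/4 + d3/2 + d4 = 51/8
  d7 = d2 - d1 = 35/2
  d8 = d1*2 = 3
Walk from origin (0, 0):
  seg 1: down by d4 = 9/2 → (0, -9/2)
  seg 2: right by d5 = -119/8 → (-119/8, -9/2)
  seg 3: up by d3 = 3 → (-119/8, -3/2)
  seg 4: right by d1 = 3/2 → (-107/8, -3/2)
  seg 5: down by d3 = 3 → (-107/8, -9/2)

d5 = -119/8
d6 = 51/8
d7 = 35/2
d8 = 3
endpoint = (-107/8, -9/2)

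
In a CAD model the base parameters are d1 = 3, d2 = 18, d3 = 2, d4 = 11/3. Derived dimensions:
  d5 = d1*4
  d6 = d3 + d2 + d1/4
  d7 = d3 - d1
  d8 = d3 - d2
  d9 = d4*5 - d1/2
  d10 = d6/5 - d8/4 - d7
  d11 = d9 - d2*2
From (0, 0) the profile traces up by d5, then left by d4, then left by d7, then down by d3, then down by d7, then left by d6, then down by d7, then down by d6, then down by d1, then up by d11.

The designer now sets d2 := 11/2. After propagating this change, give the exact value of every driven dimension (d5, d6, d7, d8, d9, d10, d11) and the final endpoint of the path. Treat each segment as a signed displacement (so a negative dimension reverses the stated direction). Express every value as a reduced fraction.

Apply edit: d2 := 11/2
  d5 = d1*4 = 12
  d6 = d3 + d2 + d1/4 = 33/4
  d7 = d3 - d1 = -1
  d8 = d3 - d2 = -7/2
  d9 = d4*5 - d1/2 = 101/6
  d10 = d6/5 - d8/4 - d7 = 141/40
  d11 = d9 - d2*2 = 35/6
Walk from origin (0, 0):
  seg 1: up by d5 = 12 → (0, 12)
  seg 2: left by d4 = 11/3 → (-11/3, 12)
  seg 3: left by d7 = -1 → (-8/3, 12)
  seg 4: down by d3 = 2 → (-8/3, 10)
  seg 5: down by d7 = -1 → (-8/3, 11)
  seg 6: left by d6 = 33/4 → (-131/12, 11)
  seg 7: down by d7 = -1 → (-131/12, 12)
  seg 8: down by d6 = 33/4 → (-131/12, 15/4)
  seg 9: down by d1 = 3 → (-131/12, 3/4)
  seg 10: up by d11 = 35/6 → (-131/12, 79/12)

d5 = 12
d6 = 33/4
d7 = -1
d8 = -7/2
d9 = 101/6
d10 = 141/40
d11 = 35/6
endpoint = (-131/12, 79/12)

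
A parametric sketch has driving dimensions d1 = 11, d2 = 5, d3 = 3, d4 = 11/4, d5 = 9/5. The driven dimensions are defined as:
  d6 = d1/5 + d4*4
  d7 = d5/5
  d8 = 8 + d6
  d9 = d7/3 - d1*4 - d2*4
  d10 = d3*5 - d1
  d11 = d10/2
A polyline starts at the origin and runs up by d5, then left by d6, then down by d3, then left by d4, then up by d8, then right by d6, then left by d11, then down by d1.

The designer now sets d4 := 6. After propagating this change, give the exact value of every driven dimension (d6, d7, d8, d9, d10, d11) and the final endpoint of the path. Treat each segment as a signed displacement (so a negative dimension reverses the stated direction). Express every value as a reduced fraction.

d6 = 131/5
d7 = 9/25
d8 = 171/5
d9 = -1597/25
d10 = 4
d11 = 2
endpoint = (-8, 22)

Apply edit: d4 := 6
  d6 = d1/5 + d4*4 = 131/5
  d7 = d5/5 = 9/25
  d8 = 8 + d6 = 171/5
  d9 = d7/3 - d1*4 - d2*4 = -1597/25
  d10 = d3*5 - d1 = 4
  d11 = d10/2 = 2
Walk from origin (0, 0):
  seg 1: up by d5 = 9/5 → (0, 9/5)
  seg 2: left by d6 = 131/5 → (-131/5, 9/5)
  seg 3: down by d3 = 3 → (-131/5, -6/5)
  seg 4: left by d4 = 6 → (-161/5, -6/5)
  seg 5: up by d8 = 171/5 → (-161/5, 33)
  seg 6: right by d6 = 131/5 → (-6, 33)
  seg 7: left by d11 = 2 → (-8, 33)
  seg 8: down by d1 = 11 → (-8, 22)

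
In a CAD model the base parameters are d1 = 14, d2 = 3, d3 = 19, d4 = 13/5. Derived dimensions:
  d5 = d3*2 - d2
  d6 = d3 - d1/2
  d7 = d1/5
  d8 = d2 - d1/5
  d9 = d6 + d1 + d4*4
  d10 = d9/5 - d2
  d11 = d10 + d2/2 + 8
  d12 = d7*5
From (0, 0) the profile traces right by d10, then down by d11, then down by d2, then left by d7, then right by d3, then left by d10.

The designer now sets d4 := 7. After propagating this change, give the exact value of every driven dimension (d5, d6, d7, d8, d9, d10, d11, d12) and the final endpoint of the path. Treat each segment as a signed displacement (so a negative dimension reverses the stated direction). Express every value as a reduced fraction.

Apply edit: d4 := 7
  d5 = d3*2 - d2 = 35
  d6 = d3 - d1/2 = 12
  d7 = d1/5 = 14/5
  d8 = d2 - d1/5 = 1/5
  d9 = d6 + d1 + d4*4 = 54
  d10 = d9/5 - d2 = 39/5
  d11 = d10 + d2/2 + 8 = 173/10
  d12 = d7*5 = 14
Walk from origin (0, 0):
  seg 1: right by d10 = 39/5 → (39/5, 0)
  seg 2: down by d11 = 173/10 → (39/5, -173/10)
  seg 3: down by d2 = 3 → (39/5, -203/10)
  seg 4: left by d7 = 14/5 → (5, -203/10)
  seg 5: right by d3 = 19 → (24, -203/10)
  seg 6: left by d10 = 39/5 → (81/5, -203/10)

d5 = 35
d6 = 12
d7 = 14/5
d8 = 1/5
d9 = 54
d10 = 39/5
d11 = 173/10
d12 = 14
endpoint = (81/5, -203/10)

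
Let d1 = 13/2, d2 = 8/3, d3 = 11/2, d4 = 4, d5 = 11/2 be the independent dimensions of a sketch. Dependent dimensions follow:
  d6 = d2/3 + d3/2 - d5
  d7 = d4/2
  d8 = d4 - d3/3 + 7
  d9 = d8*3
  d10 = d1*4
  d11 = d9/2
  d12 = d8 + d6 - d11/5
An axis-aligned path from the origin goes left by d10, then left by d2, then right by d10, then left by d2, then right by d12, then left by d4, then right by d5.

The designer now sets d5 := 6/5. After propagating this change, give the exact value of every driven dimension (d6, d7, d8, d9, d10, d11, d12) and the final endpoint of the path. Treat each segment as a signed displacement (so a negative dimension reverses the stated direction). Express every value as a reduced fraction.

Apply edit: d5 := 6/5
  d6 = d2/3 + d3/2 - d5 = 439/180
  d7 = d4/2 = 2
  d8 = d4 - d3/3 + 7 = 55/6
  d9 = d8*3 = 55/2
  d10 = d1*4 = 26
  d11 = d9/2 = 55/4
  d12 = d8 + d6 - d11/5 = 797/90
Walk from origin (0, 0):
  seg 1: left by d10 = 26 → (-26, 0)
  seg 2: left by d2 = 8/3 → (-86/3, 0)
  seg 3: right by d10 = 26 → (-8/3, 0)
  seg 4: left by d2 = 8/3 → (-16/3, 0)
  seg 5: right by d12 = 797/90 → (317/90, 0)
  seg 6: left by d4 = 4 → (-43/90, 0)
  seg 7: right by d5 = 6/5 → (13/18, 0)

d6 = 439/180
d7 = 2
d8 = 55/6
d9 = 55/2
d10 = 26
d11 = 55/4
d12 = 797/90
endpoint = (13/18, 0)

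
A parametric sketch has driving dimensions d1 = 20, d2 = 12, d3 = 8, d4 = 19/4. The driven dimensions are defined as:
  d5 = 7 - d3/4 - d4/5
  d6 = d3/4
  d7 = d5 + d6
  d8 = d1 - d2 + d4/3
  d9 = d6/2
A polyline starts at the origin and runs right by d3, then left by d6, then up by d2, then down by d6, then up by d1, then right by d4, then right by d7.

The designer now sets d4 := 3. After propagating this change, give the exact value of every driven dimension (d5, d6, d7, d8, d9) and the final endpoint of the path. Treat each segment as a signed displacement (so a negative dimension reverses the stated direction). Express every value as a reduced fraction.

Apply edit: d4 := 3
  d5 = 7 - d3/4 - d4/5 = 22/5
  d6 = d3/4 = 2
  d7 = d5 + d6 = 32/5
  d8 = d1 - d2 + d4/3 = 9
  d9 = d6/2 = 1
Walk from origin (0, 0):
  seg 1: right by d3 = 8 → (8, 0)
  seg 2: left by d6 = 2 → (6, 0)
  seg 3: up by d2 = 12 → (6, 12)
  seg 4: down by d6 = 2 → (6, 10)
  seg 5: up by d1 = 20 → (6, 30)
  seg 6: right by d4 = 3 → (9, 30)
  seg 7: right by d7 = 32/5 → (77/5, 30)

d5 = 22/5
d6 = 2
d7 = 32/5
d8 = 9
d9 = 1
endpoint = (77/5, 30)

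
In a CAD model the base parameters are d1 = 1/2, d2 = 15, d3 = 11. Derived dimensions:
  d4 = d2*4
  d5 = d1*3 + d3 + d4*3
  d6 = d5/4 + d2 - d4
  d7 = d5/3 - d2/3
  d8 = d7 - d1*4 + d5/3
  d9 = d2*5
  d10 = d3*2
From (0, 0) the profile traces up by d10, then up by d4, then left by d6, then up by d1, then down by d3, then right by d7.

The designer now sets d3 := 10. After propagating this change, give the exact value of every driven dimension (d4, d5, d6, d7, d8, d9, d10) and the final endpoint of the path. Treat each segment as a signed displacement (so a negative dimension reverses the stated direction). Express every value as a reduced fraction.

d4 = 60
d5 = 383/2
d6 = 23/8
d7 = 353/6
d8 = 362/3
d9 = 75
d10 = 20
endpoint = (1343/24, 141/2)

Apply edit: d3 := 10
  d4 = d2*4 = 60
  d5 = d1*3 + d3 + d4*3 = 383/2
  d6 = d5/4 + d2 - d4 = 23/8
  d7 = d5/3 - d2/3 = 353/6
  d8 = d7 - d1*4 + d5/3 = 362/3
  d9 = d2*5 = 75
  d10 = d3*2 = 20
Walk from origin (0, 0):
  seg 1: up by d10 = 20 → (0, 20)
  seg 2: up by d4 = 60 → (0, 80)
  seg 3: left by d6 = 23/8 → (-23/8, 80)
  seg 4: up by d1 = 1/2 → (-23/8, 161/2)
  seg 5: down by d3 = 10 → (-23/8, 141/2)
  seg 6: right by d7 = 353/6 → (1343/24, 141/2)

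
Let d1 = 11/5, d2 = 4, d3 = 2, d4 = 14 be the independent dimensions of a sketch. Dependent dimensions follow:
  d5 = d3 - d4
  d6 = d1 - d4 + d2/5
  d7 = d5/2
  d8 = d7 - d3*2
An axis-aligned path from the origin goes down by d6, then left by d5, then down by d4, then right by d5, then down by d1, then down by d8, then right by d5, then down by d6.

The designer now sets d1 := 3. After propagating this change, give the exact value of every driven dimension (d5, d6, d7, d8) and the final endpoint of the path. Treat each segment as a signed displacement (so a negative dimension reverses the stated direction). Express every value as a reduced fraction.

d5 = -12
d6 = -51/5
d7 = -6
d8 = -10
endpoint = (-12, 67/5)

Apply edit: d1 := 3
  d5 = d3 - d4 = -12
  d6 = d1 - d4 + d2/5 = -51/5
  d7 = d5/2 = -6
  d8 = d7 - d3*2 = -10
Walk from origin (0, 0):
  seg 1: down by d6 = -51/5 → (0, 51/5)
  seg 2: left by d5 = -12 → (12, 51/5)
  seg 3: down by d4 = 14 → (12, -19/5)
  seg 4: right by d5 = -12 → (0, -19/5)
  seg 5: down by d1 = 3 → (0, -34/5)
  seg 6: down by d8 = -10 → (0, 16/5)
  seg 7: right by d5 = -12 → (-12, 16/5)
  seg 8: down by d6 = -51/5 → (-12, 67/5)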